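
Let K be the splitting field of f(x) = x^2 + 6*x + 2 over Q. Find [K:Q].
[K:Q] = 2

The discriminant of x^2 + (6)*x + (2) is b^2 - 4c = 36 - (8) = 28. Since 28 is not a perfect square in Q, the polynomial is irreducible over Q. Its two roots generate a degree-2 extension, so [K:Q] = 2.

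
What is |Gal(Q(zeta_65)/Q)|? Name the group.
|Gal(Q(zeta_65)/Q)| = phi(65) = 48; group ≅ (Z/65Z)^* ≅ Z/4Z × Z/12Z

The n-th cyclotomic polynomial Φ_65(x) is the minimal polynomial of zeta_65 over Q and has degree phi(65) = 48. So Q(zeta_65) is a degree-48 Galois extension with Galois group (Z/65Z)^*. By CRT, (Z/65Z)^* ≅ (Z/5Z)^* × (Z/13Z)^*. Each prime-power unit group is (Z/5Z)^* ≅ Z/4Z; (Z/13Z)^* ≅ Z/12Z. Hence Gal(Q(zeta_65)/Q) ≅ Z/4Z × Z/12Z.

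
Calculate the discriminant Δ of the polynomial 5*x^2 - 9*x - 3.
Δ = 141

For a quadratic a x^2 + b x + c the discriminant is Δ = b^2 - 4ac = (-9)^2 - 4*(5)*(-3) = 81 - (-60) = 141.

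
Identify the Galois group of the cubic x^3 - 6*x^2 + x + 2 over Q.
Gal(K/Q) = S_3 (symmetric group of order 6)

Compute the discriminant of x^3 + (-6)*x^2 + (1)*x + (2): Δ = 1436. Since Δ is not a rational square, the Galois group is not contained in A_3; it must be the full S_3 (irreducibility of the cubic rules out anything smaller).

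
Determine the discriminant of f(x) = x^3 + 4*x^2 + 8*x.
Δ = -1024

For x^3 + a x^2 + b x + c the discriminant is Δ = 18 a b c - 4 a^3 c + a^2 b^2 - 4 b^3 - 27 c^2.
Plug a = 4, b = 8, c = 0:
  18*(4)*(8)*(0) - 4*(4)^3*(0) + (4)^2*(8)^2 - 4*(8)^3 - 27*(0)^2
  = 0 + (0) + 1024 + (-2048) + (0)
  = -1024.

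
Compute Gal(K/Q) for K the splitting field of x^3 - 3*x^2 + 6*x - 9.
Gal(K/Q) = S_3 (symmetric group of order 6)

Compute the discriminant of x^3 + (-3)*x^2 + (6)*x + (-9): Δ = -783. Since Δ is not a rational square, the Galois group is not contained in A_3; it must be the full S_3 (irreducibility of the cubic rules out anything smaller).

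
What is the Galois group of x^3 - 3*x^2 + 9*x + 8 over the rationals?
Gal(K/Q) = S_3 (symmetric group of order 6)

Compute the discriminant of x^3 + (-3)*x^2 + (9)*x + (8): Δ = -6939. Since Δ is not a rational square, the Galois group is not contained in A_3; it must be the full S_3 (irreducibility of the cubic rules out anything smaller).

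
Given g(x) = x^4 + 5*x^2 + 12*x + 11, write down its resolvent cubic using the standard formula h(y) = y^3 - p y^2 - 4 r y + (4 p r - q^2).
h(y) = y^3 - 5*y^2 - 44*y + 76

Identify coefficients: p = 5, q = 12, r = 11.
Plug into h(y) = y^3 - p y^2 - 4 r y + (4 p r - q^2):
  h(y) = y^3 - (5) y^2 - 4*(11) y + (4*(5)*(11) - (12)^2)
       = y^3 + (-5) y^2 + (-44) y + (76).
Simplifying: h(y) = y^3 - 5*y^2 - 44*y + 76.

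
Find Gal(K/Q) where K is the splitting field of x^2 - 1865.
Gal(K/Q) = Z/2Z (cyclic of order 2)

x^2 - 1865 is irreducible over Q since 1865 is not a rational square. The splitting field Q(sqrt(1865)) has degree 2 over Q, and its unique nontrivial automorphism is sqrt(1865) ↦ -sqrt(1865). Hence Gal(Q(sqrt(1865))/Q) = Z/2Z.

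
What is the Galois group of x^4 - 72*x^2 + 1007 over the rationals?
Gal(K/Q) = V_4 (Klein four-group, Z/2Z × Z/2Z)

f factors as (x^2 - 53)(x^2 - 19), so the splitting field is K = Q(sqrt(53), sqrt(19)). The elements 53, 19, 1007 are all non-squares in Q, so sqrt(53) and sqrt(19) generate independent quadratic extensions. Thus [K:Q] = 4 and Gal(K/Q) is generated by the two order-2 automorphisms sqrt(53) ↦ -sqrt(53) and sqrt(19) ↦ -sqrt(19), giving V_4.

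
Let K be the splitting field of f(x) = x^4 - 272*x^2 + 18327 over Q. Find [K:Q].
[K:Q] = 4

f factors as (x^2 - 123)(x^2 - 149); the splitting field is K = Q(sqrt(123), sqrt(149)). Since 123, 149, and 18327 are all non-squares in Q, the three subfields Q(sqrt(123)), Q(sqrt(149)), Q(sqrt(18327)) are distinct degree-2 extensions, so [K:Q] = 4 (Klein four Galois group).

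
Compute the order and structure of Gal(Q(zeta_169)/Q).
|Gal(Q(zeta_169)/Q)| = phi(169) = 156; group ≅ (Z/169Z)^* ≅ Z/156Z

The n-th cyclotomic polynomial Φ_169(x) is the minimal polynomial of zeta_169 over Q and has degree phi(169) = 156. So Q(zeta_169) is a degree-156 Galois extension with Galois group (Z/169Z)^*. (Z/169Z)^* is cyclic since 169 is an odd prime power (or 4). Hence Gal(Q(zeta_169)/Q) ≅ Z/156Z.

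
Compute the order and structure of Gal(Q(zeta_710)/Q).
|Gal(Q(zeta_710)/Q)| = phi(710) = 280; group ≅ (Z/710Z)^* ≅ Z/4Z × Z/70Z

The n-th cyclotomic polynomial Φ_710(x) is the minimal polynomial of zeta_710 over Q and has degree phi(710) = 280. So Q(zeta_710) is a degree-280 Galois extension with Galois group (Z/710Z)^*. By CRT, (Z/710Z)^* ≅ (Z/2Z)^* × (Z/5Z)^* × (Z/71Z)^*. Each prime-power unit group is (Z/2Z)^* ≅ trivial group (order 1); (Z/5Z)^* ≅ Z/4Z; (Z/71Z)^* ≅ Z/70Z. Hence Gal(Q(zeta_710)/Q) ≅ Z/4Z × Z/70Z.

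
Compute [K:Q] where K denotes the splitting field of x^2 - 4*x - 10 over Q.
[K:Q] = 2

The discriminant of x^2 + (-4)*x + (-10) is b^2 - 4c = 16 - (-40) = 56. Since 56 is not a perfect square in Q, the polynomial is irreducible over Q. Its two roots generate a degree-2 extension, so [K:Q] = 2.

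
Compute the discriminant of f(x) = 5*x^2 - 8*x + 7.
Δ = -76

For a quadratic a x^2 + b x + c the discriminant is Δ = b^2 - 4ac = (-8)^2 - 4*(5)*(7) = 64 - (140) = -76.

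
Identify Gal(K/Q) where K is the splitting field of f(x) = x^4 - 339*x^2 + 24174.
Gal(K/Q) = V_4 (Klein four-group, Z/2Z × Z/2Z)

f factors as (x^2 - 102)(x^2 - 237), so the splitting field is K = Q(sqrt(102), sqrt(237)). The elements 102, 237, 24174 are all non-squares in Q, so sqrt(102) and sqrt(237) generate independent quadratic extensions. Thus [K:Q] = 4 and Gal(K/Q) is generated by the two order-2 automorphisms sqrt(102) ↦ -sqrt(102) and sqrt(237) ↦ -sqrt(237), giving V_4.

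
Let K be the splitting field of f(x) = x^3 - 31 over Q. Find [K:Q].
[K:Q] = 6

x^3 - 31 has one real root r = 31^(1/3) and two complex roots r*zeta_3, r*zeta_3^2 where zeta_3 = e^(2*pi*i/3). The splitting field is Q(r, zeta_3). [Q(r):Q] = 3 and [Q(zeta_3):Q] = 2 with gcd = 1, so [Q(r, zeta_3):Q] = 3 * 2 = 6.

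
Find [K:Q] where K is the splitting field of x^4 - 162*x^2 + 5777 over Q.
[K:Q] = 4

f factors as (x^2 - 109)(x^2 - 53); the splitting field is K = Q(sqrt(109), sqrt(53)). Since 109, 53, and 5777 are all non-squares in Q, the three subfields Q(sqrt(109)), Q(sqrt(53)), Q(sqrt(5777)) are distinct degree-2 extensions, so [K:Q] = 4 (Klein four Galois group).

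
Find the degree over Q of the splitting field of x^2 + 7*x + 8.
[K:Q] = 2

The discriminant of x^2 + (7)*x + (8) is b^2 - 4c = 49 - (32) = 17. Since 17 is not a perfect square in Q, the polynomial is irreducible over Q. Its two roots generate a degree-2 extension, so [K:Q] = 2.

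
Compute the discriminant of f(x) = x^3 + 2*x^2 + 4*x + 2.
Δ = -76

For x^3 + a x^2 + b x + c the discriminant is Δ = 18 a b c - 4 a^3 c + a^2 b^2 - 4 b^3 - 27 c^2.
Plug a = 2, b = 4, c = 2:
  18*(2)*(4)*(2) - 4*(2)^3*(2) + (2)^2*(4)^2 - 4*(4)^3 - 27*(2)^2
  = 288 + (-64) + 64 + (-256) + (-108)
  = -76.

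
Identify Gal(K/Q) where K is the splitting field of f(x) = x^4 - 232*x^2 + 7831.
Gal(K/Q) = V_4 (Klein four-group, Z/2Z × Z/2Z)

f factors as (x^2 - 191)(x^2 - 41), so the splitting field is K = Q(sqrt(191), sqrt(41)). The elements 191, 41, 7831 are all non-squares in Q, so sqrt(191) and sqrt(41) generate independent quadratic extensions. Thus [K:Q] = 4 and Gal(K/Q) is generated by the two order-2 automorphisms sqrt(191) ↦ -sqrt(191) and sqrt(41) ↦ -sqrt(41), giving V_4.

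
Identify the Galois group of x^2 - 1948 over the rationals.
Gal(K/Q) = Z/2Z (cyclic of order 2)

x^2 - 1948 is irreducible over Q since 1948 is not a rational square. The splitting field Q(sqrt(1948)) has degree 2 over Q, and its unique nontrivial automorphism is sqrt(1948) ↦ -sqrt(1948). Hence Gal(Q(sqrt(1948))/Q) = Z/2Z.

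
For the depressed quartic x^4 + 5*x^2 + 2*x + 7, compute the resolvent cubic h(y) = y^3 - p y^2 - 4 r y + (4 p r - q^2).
h(y) = y^3 - 5*y^2 - 28*y + 136

Identify coefficients: p = 5, q = 2, r = 7.
Plug into h(y) = y^3 - p y^2 - 4 r y + (4 p r - q^2):
  h(y) = y^3 - (5) y^2 - 4*(7) y + (4*(5)*(7) - (2)^2)
       = y^3 + (-5) y^2 + (-28) y + (136).
Simplifying: h(y) = y^3 - 5*y^2 - 28*y + 136.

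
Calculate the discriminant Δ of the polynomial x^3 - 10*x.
Δ = 4000

For a depressed cubic x^3 + p x + q the discriminant is Δ = -4 p^3 - 27 q^2 = -4*(-10)^3 - 27*(0)^2 = 4000 - 0 = 4000.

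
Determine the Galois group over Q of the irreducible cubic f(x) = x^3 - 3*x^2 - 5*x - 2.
Gal(K/Q) = S_3 (symmetric group of order 6)

Compute the discriminant of x^3 + (-3)*x^2 + (-5)*x + (-2): Δ = -139. Since Δ is not a rational square, the Galois group is not contained in A_3; it must be the full S_3 (irreducibility of the cubic rules out anything smaller).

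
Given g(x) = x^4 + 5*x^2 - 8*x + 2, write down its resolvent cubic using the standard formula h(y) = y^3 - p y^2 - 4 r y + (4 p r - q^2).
h(y) = y^3 - 5*y^2 - 8*y - 24

Identify coefficients: p = 5, q = -8, r = 2.
Plug into h(y) = y^3 - p y^2 - 4 r y + (4 p r - q^2):
  h(y) = y^3 - (5) y^2 - 4*(2) y + (4*(5)*(2) - (-8)^2)
       = y^3 + (-5) y^2 + (-8) y + (-24).
Simplifying: h(y) = y^3 - 5*y^2 - 8*y - 24.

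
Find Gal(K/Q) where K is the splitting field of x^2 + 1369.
Gal(K/Q) = Z/2Z (cyclic of order 2)

x^2 + 1369 is irreducible over Q since -1369 is not a rational square. The splitting field Q(sqrt(-1369)) has degree 2 over Q, and its unique nontrivial automorphism is sqrt(-1369) ↦ -sqrt(-1369). Hence Gal(Q(sqrt(-1369))/Q) = Z/2Z.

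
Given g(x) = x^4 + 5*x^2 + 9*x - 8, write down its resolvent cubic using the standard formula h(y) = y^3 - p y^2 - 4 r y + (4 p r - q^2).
h(y) = y^3 - 5*y^2 + 32*y - 241

Identify coefficients: p = 5, q = 9, r = -8.
Plug into h(y) = y^3 - p y^2 - 4 r y + (4 p r - q^2):
  h(y) = y^3 - (5) y^2 - 4*(-8) y + (4*(5)*(-8) - (9)^2)
       = y^3 + (-5) y^2 + (32) y + (-241).
Simplifying: h(y) = y^3 - 5*y^2 + 32*y - 241.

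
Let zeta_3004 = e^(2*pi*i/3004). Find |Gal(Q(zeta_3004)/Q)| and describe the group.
|Gal(Q(zeta_3004)/Q)| = phi(3004) = 1500; group ≅ (Z/3004Z)^* ≅ Z/2Z × Z/750Z

The n-th cyclotomic polynomial Φ_3004(x) is the minimal polynomial of zeta_3004 over Q and has degree phi(3004) = 1500. So Q(zeta_3004) is a degree-1500 Galois extension with Galois group (Z/3004Z)^*. By CRT, (Z/3004Z)^* ≅ (Z/4Z)^* × (Z/751Z)^*. Each prime-power unit group is (Z/4Z)^* ≅ Z/2Z; (Z/751Z)^* ≅ Z/750Z. Hence Gal(Q(zeta_3004)/Q) ≅ Z/2Z × Z/750Z.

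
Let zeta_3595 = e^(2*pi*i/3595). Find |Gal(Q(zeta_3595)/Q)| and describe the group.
|Gal(Q(zeta_3595)/Q)| = phi(3595) = 2872; group ≅ (Z/3595Z)^* ≅ Z/4Z × Z/718Z

The n-th cyclotomic polynomial Φ_3595(x) is the minimal polynomial of zeta_3595 over Q and has degree phi(3595) = 2872. So Q(zeta_3595) is a degree-2872 Galois extension with Galois group (Z/3595Z)^*. By CRT, (Z/3595Z)^* ≅ (Z/5Z)^* × (Z/719Z)^*. Each prime-power unit group is (Z/5Z)^* ≅ Z/4Z; (Z/719Z)^* ≅ Z/718Z. Hence Gal(Q(zeta_3595)/Q) ≅ Z/4Z × Z/718Z.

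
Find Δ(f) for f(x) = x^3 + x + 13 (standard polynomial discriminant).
Δ = -4567

For a depressed cubic x^3 + p x + q the discriminant is Δ = -4 p^3 - 27 q^2 = -4*(1)^3 - 27*(13)^2 = -4 - 4563 = -4567.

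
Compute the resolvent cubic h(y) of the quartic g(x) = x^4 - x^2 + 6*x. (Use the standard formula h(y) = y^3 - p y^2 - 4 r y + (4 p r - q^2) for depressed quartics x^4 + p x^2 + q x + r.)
h(y) = y^3 + y^2 - 36

Identify coefficients: p = -1, q = 6, r = 0.
Plug into h(y) = y^3 - p y^2 - 4 r y + (4 p r - q^2):
  h(y) = y^3 - (-1) y^2 - 4*(0) y + (4*(-1)*(0) - (6)^2)
       = y^3 + (1) y^2 + (0) y + (-36).
Simplifying: h(y) = y^3 + y^2 - 36.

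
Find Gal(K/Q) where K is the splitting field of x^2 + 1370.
Gal(K/Q) = Z/2Z (cyclic of order 2)

x^2 + 1370 is irreducible over Q since -1370 is not a rational square. The splitting field Q(sqrt(-1370)) has degree 2 over Q, and its unique nontrivial automorphism is sqrt(-1370) ↦ -sqrt(-1370). Hence Gal(Q(sqrt(-1370))/Q) = Z/2Z.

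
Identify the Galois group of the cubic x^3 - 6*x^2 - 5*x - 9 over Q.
Gal(K/Q) = S_3 (symmetric group of order 6)

Compute the discriminant of x^3 + (-6)*x^2 + (-5)*x + (-9): Δ = -13423. Since Δ is not a rational square, the Galois group is not contained in A_3; it must be the full S_3 (irreducibility of the cubic rules out anything smaller).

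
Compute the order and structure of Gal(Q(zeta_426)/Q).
|Gal(Q(zeta_426)/Q)| = phi(426) = 140; group ≅ (Z/426Z)^* ≅ Z/2Z × Z/70Z

The n-th cyclotomic polynomial Φ_426(x) is the minimal polynomial of zeta_426 over Q and has degree phi(426) = 140. So Q(zeta_426) is a degree-140 Galois extension with Galois group (Z/426Z)^*. By CRT, (Z/426Z)^* ≅ (Z/2Z)^* × (Z/3Z)^* × (Z/71Z)^*. Each prime-power unit group is (Z/2Z)^* ≅ trivial group (order 1); (Z/3Z)^* ≅ Z/2Z; (Z/71Z)^* ≅ Z/70Z. Hence Gal(Q(zeta_426)/Q) ≅ Z/2Z × Z/70Z.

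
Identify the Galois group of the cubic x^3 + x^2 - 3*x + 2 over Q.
Gal(K/Q) = S_3 (symmetric group of order 6)

Compute the discriminant of x^3 + (1)*x^2 + (-3)*x + (2): Δ = -107. Since Δ is not a rational square, the Galois group is not contained in A_3; it must be the full S_3 (irreducibility of the cubic rules out anything smaller).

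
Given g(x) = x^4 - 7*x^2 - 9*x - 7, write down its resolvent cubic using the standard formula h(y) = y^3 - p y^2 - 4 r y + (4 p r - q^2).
h(y) = y^3 + 7*y^2 + 28*y + 115

Identify coefficients: p = -7, q = -9, r = -7.
Plug into h(y) = y^3 - p y^2 - 4 r y + (4 p r - q^2):
  h(y) = y^3 - (-7) y^2 - 4*(-7) y + (4*(-7)*(-7) - (-9)^2)
       = y^3 + (7) y^2 + (28) y + (115).
Simplifying: h(y) = y^3 + 7*y^2 + 28*y + 115.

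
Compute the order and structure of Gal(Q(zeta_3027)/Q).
|Gal(Q(zeta_3027)/Q)| = phi(3027) = 2016; group ≅ (Z/3027Z)^* ≅ Z/2Z × Z/1008Z

The n-th cyclotomic polynomial Φ_3027(x) is the minimal polynomial of zeta_3027 over Q and has degree phi(3027) = 2016. So Q(zeta_3027) is a degree-2016 Galois extension with Galois group (Z/3027Z)^*. By CRT, (Z/3027Z)^* ≅ (Z/3Z)^* × (Z/1009Z)^*. Each prime-power unit group is (Z/3Z)^* ≅ Z/2Z; (Z/1009Z)^* ≅ Z/1008Z. Hence Gal(Q(zeta_3027)/Q) ≅ Z/2Z × Z/1008Z.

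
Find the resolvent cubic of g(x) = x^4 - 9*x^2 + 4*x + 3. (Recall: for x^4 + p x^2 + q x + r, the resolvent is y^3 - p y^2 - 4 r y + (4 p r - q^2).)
h(y) = y^3 + 9*y^2 - 12*y - 124

Identify coefficients: p = -9, q = 4, r = 3.
Plug into h(y) = y^3 - p y^2 - 4 r y + (4 p r - q^2):
  h(y) = y^3 - (-9) y^2 - 4*(3) y + (4*(-9)*(3) - (4)^2)
       = y^3 + (9) y^2 + (-12) y + (-124).
Simplifying: h(y) = y^3 + 9*y^2 - 12*y - 124.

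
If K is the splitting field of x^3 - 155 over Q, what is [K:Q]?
[K:Q] = 6

x^3 - 155 has one real root r = 155^(1/3) and two complex roots r*zeta_3, r*zeta_3^2 where zeta_3 = e^(2*pi*i/3). The splitting field is Q(r, zeta_3). [Q(r):Q] = 3 and [Q(zeta_3):Q] = 2 with gcd = 1, so [Q(r, zeta_3):Q] = 3 * 2 = 6.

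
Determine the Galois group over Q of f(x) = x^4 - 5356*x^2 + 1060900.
Gal(K/Q) = Z/2Z (cyclic of order 2)

f factors as (x^2 - 206)(x^2 - 5150), so the splitting field is K = Q(sqrt(206), sqrt(5150)). The squarefree part of 206 is 206 and the squarefree part of 5150 is also 206, so sqrt(206) and sqrt(5150) are both rational multiples of sqrt(206). Hence Q(sqrt(206)) = Q(sqrt(5150)) = Q(sqrt(206)), and the splitting field collapses to a single degree-2 extension with Galois group Z/2Z.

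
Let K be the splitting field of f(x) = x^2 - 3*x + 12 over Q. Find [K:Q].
[K:Q] = 2

The discriminant of x^2 + (-3)*x + (12) is b^2 - 4c = 9 - (48) = -39. Since -39 is not a perfect square in Q, the polynomial is irreducible over Q. Its two roots generate a degree-2 extension, so [K:Q] = 2.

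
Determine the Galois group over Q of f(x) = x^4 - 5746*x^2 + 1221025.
Gal(K/Q) = Z/2Z (cyclic of order 2)

f factors as (x^2 - 221)(x^2 - 5525), so the splitting field is K = Q(sqrt(221), sqrt(5525)). The squarefree part of 221 is 221 and the squarefree part of 5525 is also 221, so sqrt(221) and sqrt(5525) are both rational multiples of sqrt(221). Hence Q(sqrt(221)) = Q(sqrt(5525)) = Q(sqrt(221)), and the splitting field collapses to a single degree-2 extension with Galois group Z/2Z.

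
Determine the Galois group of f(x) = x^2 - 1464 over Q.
Gal(K/Q) = Z/2Z (cyclic of order 2)

x^2 - 1464 is irreducible over Q since 1464 is not a rational square. The splitting field Q(sqrt(1464)) has degree 2 over Q, and its unique nontrivial automorphism is sqrt(1464) ↦ -sqrt(1464). Hence Gal(Q(sqrt(1464))/Q) = Z/2Z.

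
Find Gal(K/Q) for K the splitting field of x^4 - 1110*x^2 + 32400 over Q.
Gal(K/Q) = Z/2Z (cyclic of order 2)

f factors as (x^2 - 30)(x^2 - 1080), so the splitting field is K = Q(sqrt(30), sqrt(1080)). The squarefree part of 30 is 30 and the squarefree part of 1080 is also 30, so sqrt(30) and sqrt(1080) are both rational multiples of sqrt(30). Hence Q(sqrt(30)) = Q(sqrt(1080)) = Q(sqrt(30)), and the splitting field collapses to a single degree-2 extension with Galois group Z/2Z.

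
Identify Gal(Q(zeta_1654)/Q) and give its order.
|Gal(Q(zeta_1654)/Q)| = phi(1654) = 826; group ≅ (Z/1654Z)^* ≅ Z/826Z

The n-th cyclotomic polynomial Φ_1654(x) is the minimal polynomial of zeta_1654 over Q and has degree phi(1654) = 826. So Q(zeta_1654) is a degree-826 Galois extension with Galois group (Z/1654Z)^*. By CRT, (Z/1654Z)^* ≅ (Z/2Z)^* × (Z/827Z)^*. Each prime-power unit group is (Z/2Z)^* ≅ trivial group (order 1); (Z/827Z)^* ≅ Z/826Z. Hence Gal(Q(zeta_1654)/Q) ≅ Z/826Z.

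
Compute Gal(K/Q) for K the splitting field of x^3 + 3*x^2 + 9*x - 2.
Gal(K/Q) = S_3 (symmetric group of order 6)

Compute the discriminant of x^3 + (3)*x^2 + (9)*x + (-2): Δ = -3051. Since Δ is not a rational square, the Galois group is not contained in A_3; it must be the full S_3 (irreducibility of the cubic rules out anything smaller).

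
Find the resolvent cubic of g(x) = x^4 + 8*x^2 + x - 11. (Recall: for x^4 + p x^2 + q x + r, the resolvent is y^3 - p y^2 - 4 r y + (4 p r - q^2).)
h(y) = y^3 - 8*y^2 + 44*y - 353

Identify coefficients: p = 8, q = 1, r = -11.
Plug into h(y) = y^3 - p y^2 - 4 r y + (4 p r - q^2):
  h(y) = y^3 - (8) y^2 - 4*(-11) y + (4*(8)*(-11) - (1)^2)
       = y^3 + (-8) y^2 + (44) y + (-353).
Simplifying: h(y) = y^3 - 8*y^2 + 44*y - 353.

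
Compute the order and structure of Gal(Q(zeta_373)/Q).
|Gal(Q(zeta_373)/Q)| = phi(373) = 372; group ≅ (Z/373Z)^* ≅ Z/372Z

The n-th cyclotomic polynomial Φ_373(x) is the minimal polynomial of zeta_373 over Q and has degree phi(373) = 372. So Q(zeta_373) is a degree-372 Galois extension with Galois group (Z/373Z)^*. (Z/373Z)^* is cyclic since 373 is an odd prime power (or 4). Hence Gal(Q(zeta_373)/Q) ≅ Z/372Z.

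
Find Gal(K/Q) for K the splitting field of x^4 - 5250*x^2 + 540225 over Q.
Gal(K/Q) = Z/2Z (cyclic of order 2)

f factors as (x^2 - 5145)(x^2 - 105), so the splitting field is K = Q(sqrt(5145), sqrt(105)). The squarefree part of 5145 is 105 and the squarefree part of 105 is also 105, so sqrt(5145) and sqrt(105) are both rational multiples of sqrt(105). Hence Q(sqrt(5145)) = Q(sqrt(105)) = Q(sqrt(105)), and the splitting field collapses to a single degree-2 extension with Galois group Z/2Z.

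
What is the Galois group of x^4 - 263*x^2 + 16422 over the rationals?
Gal(K/Q) = V_4 (Klein four-group, Z/2Z × Z/2Z)

f factors as (x^2 - 102)(x^2 - 161), so the splitting field is K = Q(sqrt(102), sqrt(161)). The elements 102, 161, 16422 are all non-squares in Q, so sqrt(102) and sqrt(161) generate independent quadratic extensions. Thus [K:Q] = 4 and Gal(K/Q) is generated by the two order-2 automorphisms sqrt(102) ↦ -sqrt(102) and sqrt(161) ↦ -sqrt(161), giving V_4.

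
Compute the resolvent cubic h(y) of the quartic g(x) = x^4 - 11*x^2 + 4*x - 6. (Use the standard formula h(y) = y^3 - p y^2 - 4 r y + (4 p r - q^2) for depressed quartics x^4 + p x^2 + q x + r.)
h(y) = y^3 + 11*y^2 + 24*y + 248

Identify coefficients: p = -11, q = 4, r = -6.
Plug into h(y) = y^3 - p y^2 - 4 r y + (4 p r - q^2):
  h(y) = y^3 - (-11) y^2 - 4*(-6) y + (4*(-11)*(-6) - (4)^2)
       = y^3 + (11) y^2 + (24) y + (248).
Simplifying: h(y) = y^3 + 11*y^2 + 24*y + 248.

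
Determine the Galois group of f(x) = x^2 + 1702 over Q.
Gal(K/Q) = Z/2Z (cyclic of order 2)

x^2 + 1702 is irreducible over Q since -1702 is not a rational square. The splitting field Q(sqrt(-1702)) has degree 2 over Q, and its unique nontrivial automorphism is sqrt(-1702) ↦ -sqrt(-1702). Hence Gal(Q(sqrt(-1702))/Q) = Z/2Z.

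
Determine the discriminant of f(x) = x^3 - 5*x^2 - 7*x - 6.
Δ = -5155

For x^3 + a x^2 + b x + c the discriminant is Δ = 18 a b c - 4 a^3 c + a^2 b^2 - 4 b^3 - 27 c^2.
Plug a = -5, b = -7, c = -6:
  18*(-5)*(-7)*(-6) - 4*(-5)^3*(-6) + (-5)^2*(-7)^2 - 4*(-7)^3 - 27*(-6)^2
  = -3780 + (-3000) + 1225 + (1372) + (-972)
  = -5155.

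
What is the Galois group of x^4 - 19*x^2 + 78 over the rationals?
Gal(K/Q) = V_4 (Klein four-group, Z/2Z × Z/2Z)

f factors as (x^2 - 6)(x^2 - 13), so the splitting field is K = Q(sqrt(6), sqrt(13)). The elements 6, 13, 78 are all non-squares in Q, so sqrt(6) and sqrt(13) generate independent quadratic extensions. Thus [K:Q] = 4 and Gal(K/Q) is generated by the two order-2 automorphisms sqrt(6) ↦ -sqrt(6) and sqrt(13) ↦ -sqrt(13), giving V_4.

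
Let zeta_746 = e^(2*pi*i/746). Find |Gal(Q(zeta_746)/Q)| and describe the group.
|Gal(Q(zeta_746)/Q)| = phi(746) = 372; group ≅ (Z/746Z)^* ≅ Z/372Z

The n-th cyclotomic polynomial Φ_746(x) is the minimal polynomial of zeta_746 over Q and has degree phi(746) = 372. So Q(zeta_746) is a degree-372 Galois extension with Galois group (Z/746Z)^*. By CRT, (Z/746Z)^* ≅ (Z/2Z)^* × (Z/373Z)^*. Each prime-power unit group is (Z/2Z)^* ≅ trivial group (order 1); (Z/373Z)^* ≅ Z/372Z. Hence Gal(Q(zeta_746)/Q) ≅ Z/372Z.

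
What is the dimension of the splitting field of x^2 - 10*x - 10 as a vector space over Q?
[K:Q] = 2

The discriminant of x^2 + (-10)*x + (-10) is b^2 - 4c = 100 - (-40) = 140. Since 140 is not a perfect square in Q, the polynomial is irreducible over Q. Its two roots generate a degree-2 extension, so [K:Q] = 2.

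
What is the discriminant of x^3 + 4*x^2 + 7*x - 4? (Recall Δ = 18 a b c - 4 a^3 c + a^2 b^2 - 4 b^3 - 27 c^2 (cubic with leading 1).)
Δ = -2012

For x^3 + a x^2 + b x + c the discriminant is Δ = 18 a b c - 4 a^3 c + a^2 b^2 - 4 b^3 - 27 c^2.
Plug a = 4, b = 7, c = -4:
  18*(4)*(7)*(-4) - 4*(4)^3*(-4) + (4)^2*(7)^2 - 4*(7)^3 - 27*(-4)^2
  = -2016 + (1024) + 784 + (-1372) + (-432)
  = -2012.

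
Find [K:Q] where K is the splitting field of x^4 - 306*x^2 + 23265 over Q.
[K:Q] = 4

f factors as (x^2 - 165)(x^2 - 141); the splitting field is K = Q(sqrt(165), sqrt(141)). Since 165, 141, and 23265 are all non-squares in Q, the three subfields Q(sqrt(165)), Q(sqrt(141)), Q(sqrt(23265)) are distinct degree-2 extensions, so [K:Q] = 4 (Klein four Galois group).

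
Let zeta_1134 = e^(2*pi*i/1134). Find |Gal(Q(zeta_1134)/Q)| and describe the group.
|Gal(Q(zeta_1134)/Q)| = phi(1134) = 324; group ≅ (Z/1134Z)^* ≅ Z/6Z × Z/54Z

The n-th cyclotomic polynomial Φ_1134(x) is the minimal polynomial of zeta_1134 over Q and has degree phi(1134) = 324. So Q(zeta_1134) is a degree-324 Galois extension with Galois group (Z/1134Z)^*. By CRT, (Z/1134Z)^* ≅ (Z/2Z)^* × (Z/81Z)^* × (Z/7Z)^*. Each prime-power unit group is (Z/2Z)^* ≅ trivial group (order 1); (Z/81Z)^* ≅ Z/54Z; (Z/7Z)^* ≅ Z/6Z. Hence Gal(Q(zeta_1134)/Q) ≅ Z/6Z × Z/54Z.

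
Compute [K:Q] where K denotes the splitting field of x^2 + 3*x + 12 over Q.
[K:Q] = 2

The discriminant of x^2 + (3)*x + (12) is b^2 - 4c = 9 - (48) = -39. Since -39 is not a perfect square in Q, the polynomial is irreducible over Q. Its two roots generate a degree-2 extension, so [K:Q] = 2.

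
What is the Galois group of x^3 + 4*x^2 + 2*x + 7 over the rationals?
Gal(K/Q) = S_3 (symmetric group of order 6)

Compute the discriminant of x^3 + (4)*x^2 + (2)*x + (7): Δ = -2075. Since Δ is not a rational square, the Galois group is not contained in A_3; it must be the full S_3 (irreducibility of the cubic rules out anything smaller).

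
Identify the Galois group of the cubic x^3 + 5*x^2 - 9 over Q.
Gal(K/Q) = S_3 (symmetric group of order 6)

Compute the discriminant of x^3 + (5)*x^2 + (0)*x + (-9): Δ = 2313. Since Δ is not a rational square, the Galois group is not contained in A_3; it must be the full S_3 (irreducibility of the cubic rules out anything smaller).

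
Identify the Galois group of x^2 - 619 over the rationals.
Gal(K/Q) = Z/2Z (cyclic of order 2)

x^2 - 619 is irreducible over Q since 619 is not a rational square. The splitting field Q(sqrt(619)) has degree 2 over Q, and its unique nontrivial automorphism is sqrt(619) ↦ -sqrt(619). Hence Gal(Q(sqrt(619))/Q) = Z/2Z.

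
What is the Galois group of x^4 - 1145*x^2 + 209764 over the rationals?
Gal(K/Q) = Z/2Z (cyclic of order 2)

f factors as (x^2 - 229)(x^2 - 916), so the splitting field is K = Q(sqrt(229), sqrt(916)). The squarefree part of 229 is 229 and the squarefree part of 916 is also 229, so sqrt(229) and sqrt(916) are both rational multiples of sqrt(229). Hence Q(sqrt(229)) = Q(sqrt(916)) = Q(sqrt(229)), and the splitting field collapses to a single degree-2 extension with Galois group Z/2Z.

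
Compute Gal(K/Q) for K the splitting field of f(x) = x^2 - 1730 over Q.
Gal(K/Q) = Z/2Z (cyclic of order 2)

x^2 - 1730 is irreducible over Q since 1730 is not a rational square. The splitting field Q(sqrt(1730)) has degree 2 over Q, and its unique nontrivial automorphism is sqrt(1730) ↦ -sqrt(1730). Hence Gal(Q(sqrt(1730))/Q) = Z/2Z.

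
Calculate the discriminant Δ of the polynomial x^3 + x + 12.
Δ = -3892

For a depressed cubic x^3 + p x + q the discriminant is Δ = -4 p^3 - 27 q^2 = -4*(1)^3 - 27*(12)^2 = -4 - 3888 = -3892.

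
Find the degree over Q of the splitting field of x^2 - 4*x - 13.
[K:Q] = 2

The discriminant of x^2 + (-4)*x + (-13) is b^2 - 4c = 16 - (-52) = 68. Since 68 is not a perfect square in Q, the polynomial is irreducible over Q. Its two roots generate a degree-2 extension, so [K:Q] = 2.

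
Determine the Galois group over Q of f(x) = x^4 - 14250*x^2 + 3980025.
Gal(K/Q) = Z/2Z (cyclic of order 2)

f factors as (x^2 - 13965)(x^2 - 285), so the splitting field is K = Q(sqrt(13965), sqrt(285)). The squarefree part of 13965 is 285 and the squarefree part of 285 is also 285, so sqrt(13965) and sqrt(285) are both rational multiples of sqrt(285). Hence Q(sqrt(13965)) = Q(sqrt(285)) = Q(sqrt(285)), and the splitting field collapses to a single degree-2 extension with Galois group Z/2Z.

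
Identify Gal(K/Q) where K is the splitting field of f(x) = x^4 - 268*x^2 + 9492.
Gal(K/Q) = V_4 (Klein four-group, Z/2Z × Z/2Z)

f factors as (x^2 - 42)(x^2 - 226), so the splitting field is K = Q(sqrt(42), sqrt(226)). The elements 42, 226, 9492 are all non-squares in Q, so sqrt(42) and sqrt(226) generate independent quadratic extensions. Thus [K:Q] = 4 and Gal(K/Q) is generated by the two order-2 automorphisms sqrt(42) ↦ -sqrt(42) and sqrt(226) ↦ -sqrt(226), giving V_4.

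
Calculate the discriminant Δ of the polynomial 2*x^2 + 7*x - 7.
Δ = 105

For a quadratic a x^2 + b x + c the discriminant is Δ = b^2 - 4ac = (7)^2 - 4*(2)*(-7) = 49 - (-56) = 105.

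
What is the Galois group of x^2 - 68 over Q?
Gal(K/Q) = Z/2Z (cyclic of order 2)

x^2 - 68 is irreducible over Q since 68 is not a rational square. The splitting field Q(sqrt(68)) has degree 2 over Q, and its unique nontrivial automorphism is sqrt(68) ↦ -sqrt(68). Hence Gal(Q(sqrt(68))/Q) = Z/2Z.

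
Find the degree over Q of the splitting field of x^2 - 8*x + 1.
[K:Q] = 2

The discriminant of x^2 + (-8)*x + (1) is b^2 - 4c = 64 - (4) = 60. Since 60 is not a perfect square in Q, the polynomial is irreducible over Q. Its two roots generate a degree-2 extension, so [K:Q] = 2.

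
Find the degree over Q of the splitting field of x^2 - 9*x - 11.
[K:Q] = 2

The discriminant of x^2 + (-9)*x + (-11) is b^2 - 4c = 81 - (-44) = 125. Since 125 is not a perfect square in Q, the polynomial is irreducible over Q. Its two roots generate a degree-2 extension, so [K:Q] = 2.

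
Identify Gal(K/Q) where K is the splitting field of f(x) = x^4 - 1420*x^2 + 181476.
Gal(K/Q) = Z/2Z (cyclic of order 2)

f factors as (x^2 - 1278)(x^2 - 142), so the splitting field is K = Q(sqrt(1278), sqrt(142)). The squarefree part of 1278 is 142 and the squarefree part of 142 is also 142, so sqrt(1278) and sqrt(142) are both rational multiples of sqrt(142). Hence Q(sqrt(1278)) = Q(sqrt(142)) = Q(sqrt(142)), and the splitting field collapses to a single degree-2 extension with Galois group Z/2Z.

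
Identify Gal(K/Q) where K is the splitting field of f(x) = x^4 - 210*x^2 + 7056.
Gal(K/Q) = Z/2Z (cyclic of order 2)

f factors as (x^2 - 42)(x^2 - 168), so the splitting field is K = Q(sqrt(42), sqrt(168)). The squarefree part of 42 is 42 and the squarefree part of 168 is also 42, so sqrt(42) and sqrt(168) are both rational multiples of sqrt(42). Hence Q(sqrt(42)) = Q(sqrt(168)) = Q(sqrt(42)), and the splitting field collapses to a single degree-2 extension with Galois group Z/2Z.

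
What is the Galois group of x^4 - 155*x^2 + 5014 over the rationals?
Gal(K/Q) = V_4 (Klein four-group, Z/2Z × Z/2Z)

f factors as (x^2 - 109)(x^2 - 46), so the splitting field is K = Q(sqrt(109), sqrt(46)). The elements 109, 46, 5014 are all non-squares in Q, so sqrt(109) and sqrt(46) generate independent quadratic extensions. Thus [K:Q] = 4 and Gal(K/Q) is generated by the two order-2 automorphisms sqrt(109) ↦ -sqrt(109) and sqrt(46) ↦ -sqrt(46), giving V_4.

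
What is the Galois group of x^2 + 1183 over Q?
Gal(K/Q) = Z/2Z (cyclic of order 2)

x^2 + 1183 is irreducible over Q since -1183 is not a rational square. The splitting field Q(sqrt(-1183)) has degree 2 over Q, and its unique nontrivial automorphism is sqrt(-1183) ↦ -sqrt(-1183). Hence Gal(Q(sqrt(-1183))/Q) = Z/2Z.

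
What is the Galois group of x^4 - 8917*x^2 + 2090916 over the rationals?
Gal(K/Q) = Z/2Z (cyclic of order 2)

f factors as (x^2 - 241)(x^2 - 8676), so the splitting field is K = Q(sqrt(241), sqrt(8676)). The squarefree part of 241 is 241 and the squarefree part of 8676 is also 241, so sqrt(241) and sqrt(8676) are both rational multiples of sqrt(241). Hence Q(sqrt(241)) = Q(sqrt(8676)) = Q(sqrt(241)), and the splitting field collapses to a single degree-2 extension with Galois group Z/2Z.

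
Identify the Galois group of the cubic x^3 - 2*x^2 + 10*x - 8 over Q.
Gal(K/Q) = S_3 (symmetric group of order 6)

Compute the discriminant of x^3 + (-2)*x^2 + (10)*x + (-8): Δ = -2704. Since Δ is not a rational square, the Galois group is not contained in A_3; it must be the full S_3 (irreducibility of the cubic rules out anything smaller).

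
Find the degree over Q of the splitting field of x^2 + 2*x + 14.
[K:Q] = 2

The discriminant of x^2 + (2)*x + (14) is b^2 - 4c = 4 - (56) = -52. Since -52 is not a perfect square in Q, the polynomial is irreducible over Q. Its two roots generate a degree-2 extension, so [K:Q] = 2.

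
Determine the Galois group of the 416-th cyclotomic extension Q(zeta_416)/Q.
|Gal(Q(zeta_416)/Q)| = phi(416) = 192; group ≅ (Z/416Z)^* ≅ Z/2Z × Z/8Z × Z/12Z

The n-th cyclotomic polynomial Φ_416(x) is the minimal polynomial of zeta_416 over Q and has degree phi(416) = 192. So Q(zeta_416) is a degree-192 Galois extension with Galois group (Z/416Z)^*. By CRT, (Z/416Z)^* ≅ (Z/32Z)^* × (Z/13Z)^*. Each prime-power unit group is (Z/32Z)^* ≅ Z/2Z × Z/8Z; (Z/13Z)^* ≅ Z/12Z. Hence Gal(Q(zeta_416)/Q) ≅ Z/2Z × Z/8Z × Z/12Z.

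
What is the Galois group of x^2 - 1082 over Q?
Gal(K/Q) = Z/2Z (cyclic of order 2)

x^2 - 1082 is irreducible over Q since 1082 is not a rational square. The splitting field Q(sqrt(1082)) has degree 2 over Q, and its unique nontrivial automorphism is sqrt(1082) ↦ -sqrt(1082). Hence Gal(Q(sqrt(1082))/Q) = Z/2Z.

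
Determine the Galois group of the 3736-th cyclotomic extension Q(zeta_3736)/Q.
|Gal(Q(zeta_3736)/Q)| = phi(3736) = 1864; group ≅ (Z/3736Z)^* ≅ Z/2Z × Z/2Z × Z/466Z

The n-th cyclotomic polynomial Φ_3736(x) is the minimal polynomial of zeta_3736 over Q and has degree phi(3736) = 1864. So Q(zeta_3736) is a degree-1864 Galois extension with Galois group (Z/3736Z)^*. By CRT, (Z/3736Z)^* ≅ (Z/8Z)^* × (Z/467Z)^*. Each prime-power unit group is (Z/8Z)^* ≅ Z/2Z × Z/2Z; (Z/467Z)^* ≅ Z/466Z. Hence Gal(Q(zeta_3736)/Q) ≅ Z/2Z × Z/2Z × Z/466Z.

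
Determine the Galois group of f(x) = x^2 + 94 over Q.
Gal(K/Q) = Z/2Z (cyclic of order 2)

x^2 + 94 is irreducible over Q since -94 is not a rational square. The splitting field Q(sqrt(-94)) has degree 2 over Q, and its unique nontrivial automorphism is sqrt(-94) ↦ -sqrt(-94). Hence Gal(Q(sqrt(-94))/Q) = Z/2Z.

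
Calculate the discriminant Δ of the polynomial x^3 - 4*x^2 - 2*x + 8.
Δ = 1568

For x^3 + a x^2 + b x + c the discriminant is Δ = 18 a b c - 4 a^3 c + a^2 b^2 - 4 b^3 - 27 c^2.
Plug a = -4, b = -2, c = 8:
  18*(-4)*(-2)*(8) - 4*(-4)^3*(8) + (-4)^2*(-2)^2 - 4*(-2)^3 - 27*(8)^2
  = 1152 + (2048) + 64 + (32) + (-1728)
  = 1568.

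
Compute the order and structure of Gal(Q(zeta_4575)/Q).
|Gal(Q(zeta_4575)/Q)| = phi(4575) = 2400; group ≅ (Z/4575Z)^* ≅ Z/2Z × Z/20Z × Z/60Z

The n-th cyclotomic polynomial Φ_4575(x) is the minimal polynomial of zeta_4575 over Q and has degree phi(4575) = 2400. So Q(zeta_4575) is a degree-2400 Galois extension with Galois group (Z/4575Z)^*. By CRT, (Z/4575Z)^* ≅ (Z/3Z)^* × (Z/25Z)^* × (Z/61Z)^*. Each prime-power unit group is (Z/3Z)^* ≅ Z/2Z; (Z/25Z)^* ≅ Z/20Z; (Z/61Z)^* ≅ Z/60Z. Hence Gal(Q(zeta_4575)/Q) ≅ Z/2Z × Z/20Z × Z/60Z.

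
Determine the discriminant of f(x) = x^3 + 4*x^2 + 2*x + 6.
Δ = -1612

For x^3 + a x^2 + b x + c the discriminant is Δ = 18 a b c - 4 a^3 c + a^2 b^2 - 4 b^3 - 27 c^2.
Plug a = 4, b = 2, c = 6:
  18*(4)*(2)*(6) - 4*(4)^3*(6) + (4)^2*(2)^2 - 4*(2)^3 - 27*(6)^2
  = 864 + (-1536) + 64 + (-32) + (-972)
  = -1612.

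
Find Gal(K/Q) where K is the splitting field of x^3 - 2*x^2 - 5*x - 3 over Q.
Gal(K/Q) = S_3 (symmetric group of order 6)

Compute the discriminant of x^3 + (-2)*x^2 + (-5)*x + (-3): Δ = -279. Since Δ is not a rational square, the Galois group is not contained in A_3; it must be the full S_3 (irreducibility of the cubic rules out anything smaller).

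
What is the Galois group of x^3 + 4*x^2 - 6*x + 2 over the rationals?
Gal(K/Q) = S_3 (symmetric group of order 6)

Compute the discriminant of x^3 + (4)*x^2 + (-6)*x + (2): Δ = -44. Since Δ is not a rational square, the Galois group is not contained in A_3; it must be the full S_3 (irreducibility of the cubic rules out anything smaller).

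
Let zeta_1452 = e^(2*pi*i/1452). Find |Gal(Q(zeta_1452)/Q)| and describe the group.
|Gal(Q(zeta_1452)/Q)| = phi(1452) = 440; group ≅ (Z/1452Z)^* ≅ Z/2Z × Z/2Z × Z/110Z

The n-th cyclotomic polynomial Φ_1452(x) is the minimal polynomial of zeta_1452 over Q and has degree phi(1452) = 440. So Q(zeta_1452) is a degree-440 Galois extension with Galois group (Z/1452Z)^*. By CRT, (Z/1452Z)^* ≅ (Z/4Z)^* × (Z/3Z)^* × (Z/121Z)^*. Each prime-power unit group is (Z/4Z)^* ≅ Z/2Z; (Z/3Z)^* ≅ Z/2Z; (Z/121Z)^* ≅ Z/110Z. Hence Gal(Q(zeta_1452)/Q) ≅ Z/2Z × Z/2Z × Z/110Z.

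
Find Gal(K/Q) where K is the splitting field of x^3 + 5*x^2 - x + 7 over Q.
Gal(K/Q) = S_3 (symmetric group of order 6)

Compute the discriminant of x^3 + (5)*x^2 + (-1)*x + (7): Δ = -5424. Since Δ is not a rational square, the Galois group is not contained in A_3; it must be the full S_3 (irreducibility of the cubic rules out anything smaller).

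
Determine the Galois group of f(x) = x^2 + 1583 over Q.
Gal(K/Q) = Z/2Z (cyclic of order 2)

x^2 + 1583 is irreducible over Q since -1583 is not a rational square. The splitting field Q(sqrt(-1583)) has degree 2 over Q, and its unique nontrivial automorphism is sqrt(-1583) ↦ -sqrt(-1583). Hence Gal(Q(sqrt(-1583))/Q) = Z/2Z.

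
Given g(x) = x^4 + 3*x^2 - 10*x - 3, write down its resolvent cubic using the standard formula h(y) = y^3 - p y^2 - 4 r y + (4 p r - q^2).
h(y) = y^3 - 3*y^2 + 12*y - 136

Identify coefficients: p = 3, q = -10, r = -3.
Plug into h(y) = y^3 - p y^2 - 4 r y + (4 p r - q^2):
  h(y) = y^3 - (3) y^2 - 4*(-3) y + (4*(3)*(-3) - (-10)^2)
       = y^3 + (-3) y^2 + (12) y + (-136).
Simplifying: h(y) = y^3 - 3*y^2 + 12*y - 136.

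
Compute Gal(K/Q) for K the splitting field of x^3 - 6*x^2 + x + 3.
Gal(K/Q) = S_3 (symmetric group of order 6)

Compute the discriminant of x^3 + (-6)*x^2 + (1)*x + (3): Δ = 2057. Since Δ is not a rational square, the Galois group is not contained in A_3; it must be the full S_3 (irreducibility of the cubic rules out anything smaller).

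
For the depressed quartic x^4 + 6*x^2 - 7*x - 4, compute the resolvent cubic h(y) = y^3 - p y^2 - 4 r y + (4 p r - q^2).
h(y) = y^3 - 6*y^2 + 16*y - 145

Identify coefficients: p = 6, q = -7, r = -4.
Plug into h(y) = y^3 - p y^2 - 4 r y + (4 p r - q^2):
  h(y) = y^3 - (6) y^2 - 4*(-4) y + (4*(6)*(-4) - (-7)^2)
       = y^3 + (-6) y^2 + (16) y + (-145).
Simplifying: h(y) = y^3 - 6*y^2 + 16*y - 145.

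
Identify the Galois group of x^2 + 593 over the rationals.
Gal(K/Q) = Z/2Z (cyclic of order 2)

x^2 + 593 is irreducible over Q since -593 is not a rational square. The splitting field Q(sqrt(-593)) has degree 2 over Q, and its unique nontrivial automorphism is sqrt(-593) ↦ -sqrt(-593). Hence Gal(Q(sqrt(-593))/Q) = Z/2Z.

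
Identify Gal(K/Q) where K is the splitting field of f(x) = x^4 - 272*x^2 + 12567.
Gal(K/Q) = V_4 (Klein four-group, Z/2Z × Z/2Z)

f factors as (x^2 - 213)(x^2 - 59), so the splitting field is K = Q(sqrt(213), sqrt(59)). The elements 213, 59, 12567 are all non-squares in Q, so sqrt(213) and sqrt(59) generate independent quadratic extensions. Thus [K:Q] = 4 and Gal(K/Q) is generated by the two order-2 automorphisms sqrt(213) ↦ -sqrt(213) and sqrt(59) ↦ -sqrt(59), giving V_4.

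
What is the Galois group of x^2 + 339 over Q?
Gal(K/Q) = Z/2Z (cyclic of order 2)

x^2 + 339 is irreducible over Q since -339 is not a rational square. The splitting field Q(sqrt(-339)) has degree 2 over Q, and its unique nontrivial automorphism is sqrt(-339) ↦ -sqrt(-339). Hence Gal(Q(sqrt(-339))/Q) = Z/2Z.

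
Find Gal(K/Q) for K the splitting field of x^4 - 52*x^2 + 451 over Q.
Gal(K/Q) = V_4 (Klein four-group, Z/2Z × Z/2Z)

f factors as (x^2 - 41)(x^2 - 11), so the splitting field is K = Q(sqrt(41), sqrt(11)). The elements 41, 11, 451 are all non-squares in Q, so sqrt(41) and sqrt(11) generate independent quadratic extensions. Thus [K:Q] = 4 and Gal(K/Q) is generated by the two order-2 automorphisms sqrt(41) ↦ -sqrt(41) and sqrt(11) ↦ -sqrt(11), giving V_4.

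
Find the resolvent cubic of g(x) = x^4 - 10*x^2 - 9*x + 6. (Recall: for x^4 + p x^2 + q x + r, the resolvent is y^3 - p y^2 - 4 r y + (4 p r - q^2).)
h(y) = y^3 + 10*y^2 - 24*y - 321

Identify coefficients: p = -10, q = -9, r = 6.
Plug into h(y) = y^3 - p y^2 - 4 r y + (4 p r - q^2):
  h(y) = y^3 - (-10) y^2 - 4*(6) y + (4*(-10)*(6) - (-9)^2)
       = y^3 + (10) y^2 + (-24) y + (-321).
Simplifying: h(y) = y^3 + 10*y^2 - 24*y - 321.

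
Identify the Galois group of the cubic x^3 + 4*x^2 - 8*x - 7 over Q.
Gal(K/Q) = S_3 (symmetric group of order 6)

Compute the discriminant of x^3 + (4)*x^2 + (-8)*x + (-7): Δ = 7573. Since Δ is not a rational square, the Galois group is not contained in A_3; it must be the full S_3 (irreducibility of the cubic rules out anything smaller).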